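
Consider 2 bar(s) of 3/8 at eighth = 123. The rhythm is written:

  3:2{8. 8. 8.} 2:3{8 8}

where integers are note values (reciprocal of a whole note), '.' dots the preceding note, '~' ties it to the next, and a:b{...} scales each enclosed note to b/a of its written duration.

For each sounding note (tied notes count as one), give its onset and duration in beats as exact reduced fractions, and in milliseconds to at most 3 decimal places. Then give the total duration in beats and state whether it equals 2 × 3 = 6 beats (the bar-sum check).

1) 0.0ms=0b +487.805ms=1b
2) 487.805ms=1b +487.805ms=1b
3) 975.61ms=2b +487.805ms=1b
4) 1463.415ms=3b +731.707ms=3/2b
5) 2195.122ms=9/2b +731.707ms=3/2b
Σ=6b of 6 (123bpm 3/8) — PASS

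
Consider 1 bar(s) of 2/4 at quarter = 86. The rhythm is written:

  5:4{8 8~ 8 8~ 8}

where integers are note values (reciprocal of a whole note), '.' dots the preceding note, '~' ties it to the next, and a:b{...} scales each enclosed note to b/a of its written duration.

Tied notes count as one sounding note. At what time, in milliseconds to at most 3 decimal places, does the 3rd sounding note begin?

note 3 onset = 6/5b = 837.209ms

1. 0.0ms @ 0 + 279.07ms (2/5)
2. 279.07ms @ 2/5 + 558.14ms (4/5)
3. 837.209ms @ 6/5 + 558.14ms (4/5)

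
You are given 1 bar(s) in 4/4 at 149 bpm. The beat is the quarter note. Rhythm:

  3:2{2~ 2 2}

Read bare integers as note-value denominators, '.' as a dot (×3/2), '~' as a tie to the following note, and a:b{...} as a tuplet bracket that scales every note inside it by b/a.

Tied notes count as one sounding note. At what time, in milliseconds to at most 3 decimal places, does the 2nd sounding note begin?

note 2 onset = 8/3b = 1073.826ms

1. 0.0ms @ 0 + 1073.826ms (8/3)
2. 1073.826ms @ 8/3 + 536.913ms (4/3)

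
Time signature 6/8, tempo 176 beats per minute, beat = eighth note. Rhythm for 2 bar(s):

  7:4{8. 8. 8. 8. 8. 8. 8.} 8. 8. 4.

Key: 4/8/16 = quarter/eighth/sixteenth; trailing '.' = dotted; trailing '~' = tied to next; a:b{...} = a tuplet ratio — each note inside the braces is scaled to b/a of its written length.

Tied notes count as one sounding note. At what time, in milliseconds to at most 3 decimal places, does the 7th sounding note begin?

1. 0.0ms @ 0 + 292.208ms (6/7)
2. 292.208ms @ 6/7 + 292.208ms (6/7)
3. 584.416ms @ 12/7 + 292.208ms (6/7)
4. 876.623ms @ 18/7 + 292.208ms (6/7)
5. 1168.831ms @ 24/7 + 292.208ms (6/7)
6. 1461.039ms @ 30/7 + 292.208ms (6/7)
7. 1753.247ms @ 36/7 + 292.208ms (6/7)
8. 2045.455ms @ 6 + 511.364ms (3/2)
9. 2556.818ms @ 15/2 + 511.364ms (3/2)
10. 3068.182ms @ 9 + 1022.727ms (3)

note 7 onset = 36/7b = 1753.247ms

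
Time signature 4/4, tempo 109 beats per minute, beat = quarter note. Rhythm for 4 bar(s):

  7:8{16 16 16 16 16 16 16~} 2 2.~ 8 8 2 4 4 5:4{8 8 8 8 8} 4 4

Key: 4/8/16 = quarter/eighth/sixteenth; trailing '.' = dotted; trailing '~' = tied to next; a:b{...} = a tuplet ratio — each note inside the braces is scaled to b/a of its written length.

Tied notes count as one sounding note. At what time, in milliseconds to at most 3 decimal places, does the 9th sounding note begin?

note 9 onset = 15/2b = 4128.44ms

1. 0.0ms @ 0 + 157.274ms (2/7)
2. 157.274ms @ 2/7 + 157.274ms (2/7)
3. 314.548ms @ 4/7 + 157.274ms (2/7)
4. 471.822ms @ 6/7 + 157.274ms (2/7)
5. 629.096ms @ 8/7 + 157.274ms (2/7)
6. 786.37ms @ 10/7 + 157.274ms (2/7)
7. 943.644ms @ 12/7 + 1258.191ms (16/7)
8. 2201.835ms @ 4 + 1926.606ms (7/2)
9. 4128.44ms @ 15/2 + 275.229ms (1/2)
10. 4403.67ms @ 8 + 1100.917ms (2)
11. 5504.587ms @ 10 + 550.459ms (1)
12. 6055.046ms @ 11 + 550.459ms (1)
13. 6605.505ms @ 12 + 220.183ms (2/5)
14. 6825.688ms @ 62/5 + 220.183ms (2/5)
15. 7045.872ms @ 64/5 + 220.183ms (2/5)
16. 7266.055ms @ 66/5 + 220.183ms (2/5)
17. 7486.239ms @ 68/5 + 220.183ms (2/5)
18. 7706.422ms @ 14 + 550.459ms (1)
19. 8256.881ms @ 15 + 550.459ms (1)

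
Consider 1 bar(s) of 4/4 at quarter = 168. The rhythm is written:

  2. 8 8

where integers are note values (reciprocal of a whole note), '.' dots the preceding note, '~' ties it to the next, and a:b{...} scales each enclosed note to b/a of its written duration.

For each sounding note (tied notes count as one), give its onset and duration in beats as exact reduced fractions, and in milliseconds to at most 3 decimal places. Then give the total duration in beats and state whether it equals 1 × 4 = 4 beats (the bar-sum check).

1) 0.0ms=0b +1071.429ms=3b
2) 1071.429ms=3b +178.571ms=1/2b
3) 1250.0ms=7/2b +178.571ms=1/2b
Σ=4b of 4 (168bpm 4/4) — PASS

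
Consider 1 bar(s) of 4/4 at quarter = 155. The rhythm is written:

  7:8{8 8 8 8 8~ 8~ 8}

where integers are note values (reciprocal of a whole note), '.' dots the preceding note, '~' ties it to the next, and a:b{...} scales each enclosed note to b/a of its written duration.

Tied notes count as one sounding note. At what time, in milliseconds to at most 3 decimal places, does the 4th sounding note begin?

1. 0.0ms @ 0 + 221.198ms (4/7)
2. 221.198ms @ 4/7 + 221.198ms (4/7)
3. 442.396ms @ 8/7 + 221.198ms (4/7)
4. 663.594ms @ 12/7 + 221.198ms (4/7)
5. 884.793ms @ 16/7 + 663.594ms (12/7)

note 4 onset = 12/7b = 663.594ms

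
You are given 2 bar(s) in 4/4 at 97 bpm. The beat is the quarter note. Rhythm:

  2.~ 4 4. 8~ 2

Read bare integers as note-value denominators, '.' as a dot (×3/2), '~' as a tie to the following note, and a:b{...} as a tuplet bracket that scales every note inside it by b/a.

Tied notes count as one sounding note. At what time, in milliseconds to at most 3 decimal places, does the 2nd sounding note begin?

note 2 onset = 4b = 2474.227ms

1. 0.0ms @ 0 + 2474.227ms (4)
2. 2474.227ms @ 4 + 927.835ms (3/2)
3. 3402.062ms @ 11/2 + 1546.392ms (5/2)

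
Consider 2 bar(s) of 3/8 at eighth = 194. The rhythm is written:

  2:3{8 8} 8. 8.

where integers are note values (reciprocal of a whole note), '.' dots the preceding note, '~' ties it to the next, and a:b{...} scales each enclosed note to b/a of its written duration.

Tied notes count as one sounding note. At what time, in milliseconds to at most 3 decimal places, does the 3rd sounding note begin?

note 3 onset = 3b = 927.835ms

1. 0.0ms @ 0 + 463.918ms (3/2)
2. 463.918ms @ 3/2 + 463.918ms (3/2)
3. 927.835ms @ 3 + 463.918ms (3/2)
4. 1391.753ms @ 9/2 + 463.918ms (3/2)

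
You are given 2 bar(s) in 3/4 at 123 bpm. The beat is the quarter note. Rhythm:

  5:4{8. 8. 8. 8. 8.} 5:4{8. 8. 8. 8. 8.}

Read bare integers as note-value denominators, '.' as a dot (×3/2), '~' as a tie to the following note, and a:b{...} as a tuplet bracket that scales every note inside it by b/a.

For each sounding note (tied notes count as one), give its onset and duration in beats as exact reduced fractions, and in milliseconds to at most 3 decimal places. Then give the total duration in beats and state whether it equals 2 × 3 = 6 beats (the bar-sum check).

1) 0.0ms=0b +292.683ms=3/5b
2) 292.683ms=3/5b +292.683ms=3/5b
3) 585.366ms=6/5b +292.683ms=3/5b
4) 878.049ms=9/5b +292.683ms=3/5b
5) 1170.732ms=12/5b +292.683ms=3/5b
6) 1463.415ms=3b +292.683ms=3/5b
7) 1756.098ms=18/5b +292.683ms=3/5b
8) 2048.78ms=21/5b +292.683ms=3/5b
9) 2341.463ms=24/5b +292.683ms=3/5b
10) 2634.146ms=27/5b +292.683ms=3/5b
Σ=6b of 6 (123bpm 3/4) — PASS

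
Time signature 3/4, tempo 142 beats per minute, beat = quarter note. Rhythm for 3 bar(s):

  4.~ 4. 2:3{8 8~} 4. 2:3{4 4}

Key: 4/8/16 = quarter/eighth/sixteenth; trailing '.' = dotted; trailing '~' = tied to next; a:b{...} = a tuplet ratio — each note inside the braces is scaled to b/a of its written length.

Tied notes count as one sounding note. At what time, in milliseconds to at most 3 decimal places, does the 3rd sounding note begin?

1. 0.0ms @ 0 + 1267.606ms (3)
2. 1267.606ms @ 3 + 316.901ms (3/4)
3. 1584.507ms @ 15/4 + 950.704ms (9/4)
4. 2535.211ms @ 6 + 633.803ms (3/2)
5. 3169.014ms @ 15/2 + 633.803ms (3/2)

note 3 onset = 15/4b = 1584.507ms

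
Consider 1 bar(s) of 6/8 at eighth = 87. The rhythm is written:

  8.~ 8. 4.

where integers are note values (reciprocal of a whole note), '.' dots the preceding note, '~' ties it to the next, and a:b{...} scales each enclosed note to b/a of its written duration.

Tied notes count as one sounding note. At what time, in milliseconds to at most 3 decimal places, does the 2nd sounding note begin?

1. 0.0ms @ 0 + 2068.966ms (3)
2. 2068.966ms @ 3 + 2068.966ms (3)

note 2 onset = 3b = 2068.966ms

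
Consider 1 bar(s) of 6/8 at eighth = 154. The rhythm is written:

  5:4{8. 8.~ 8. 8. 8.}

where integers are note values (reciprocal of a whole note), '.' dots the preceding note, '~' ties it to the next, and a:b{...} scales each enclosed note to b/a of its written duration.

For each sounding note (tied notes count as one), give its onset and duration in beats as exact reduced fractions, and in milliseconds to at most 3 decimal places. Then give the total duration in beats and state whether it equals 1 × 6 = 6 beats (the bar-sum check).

1) 0.0ms=0b +467.532ms=6/5b
2) 467.532ms=6/5b +935.065ms=12/5b
3) 1402.597ms=18/5b +467.532ms=6/5b
4) 1870.13ms=24/5b +467.532ms=6/5b
Σ=6b of 6 (154bpm 6/8) — PASS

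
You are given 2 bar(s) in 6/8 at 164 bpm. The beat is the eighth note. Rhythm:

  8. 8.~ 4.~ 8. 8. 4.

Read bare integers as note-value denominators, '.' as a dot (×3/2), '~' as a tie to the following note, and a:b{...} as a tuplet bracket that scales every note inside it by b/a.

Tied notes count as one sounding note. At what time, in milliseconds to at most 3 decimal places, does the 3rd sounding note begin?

note 3 onset = 15/2b = 2743.902ms

1. 0.0ms @ 0 + 548.78ms (3/2)
2. 548.78ms @ 3/2 + 2195.122ms (6)
3. 2743.902ms @ 15/2 + 548.78ms (3/2)
4. 3292.683ms @ 9 + 1097.561ms (3)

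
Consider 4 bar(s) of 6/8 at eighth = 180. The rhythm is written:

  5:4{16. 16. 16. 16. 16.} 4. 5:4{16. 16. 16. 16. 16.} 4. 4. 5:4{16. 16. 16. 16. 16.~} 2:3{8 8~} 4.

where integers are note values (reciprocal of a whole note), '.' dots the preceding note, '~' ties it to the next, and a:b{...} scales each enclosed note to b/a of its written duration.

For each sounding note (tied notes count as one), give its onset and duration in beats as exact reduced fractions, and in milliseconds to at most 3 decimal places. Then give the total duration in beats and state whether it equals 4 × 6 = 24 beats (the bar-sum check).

1) 0.0ms=0b +200.0ms=3/5b
2) 200.0ms=3/5b +200.0ms=3/5b
3) 400.0ms=6/5b +200.0ms=3/5b
4) 600.0ms=9/5b +200.0ms=3/5b
5) 800.0ms=12/5b +200.0ms=3/5b
6) 1000.0ms=3b +1000.0ms=3b
7) 2000.0ms=6b +200.0ms=3/5b
8) 2200.0ms=33/5b +200.0ms=3/5b
9) 2400.0ms=36/5b +200.0ms=3/5b
10) 2600.0ms=39/5b +200.0ms=3/5b
11) 2800.0ms=42/5b +200.0ms=3/5b
12) 3000.0ms=9b +1000.0ms=3b
13) 4000.0ms=12b +1000.0ms=3b
14) 5000.0ms=15b +200.0ms=3/5b
15) 5200.0ms=78/5b +200.0ms=3/5b
16) 5400.0ms=81/5b +200.0ms=3/5b
17) 5600.0ms=84/5b +200.0ms=3/5b
18) 5800.0ms=87/5b +700.0ms=21/10b
19) 6500.0ms=39/2b +1500.0ms=9/2b
Σ=24b of 24 (180bpm 6/8) — PASS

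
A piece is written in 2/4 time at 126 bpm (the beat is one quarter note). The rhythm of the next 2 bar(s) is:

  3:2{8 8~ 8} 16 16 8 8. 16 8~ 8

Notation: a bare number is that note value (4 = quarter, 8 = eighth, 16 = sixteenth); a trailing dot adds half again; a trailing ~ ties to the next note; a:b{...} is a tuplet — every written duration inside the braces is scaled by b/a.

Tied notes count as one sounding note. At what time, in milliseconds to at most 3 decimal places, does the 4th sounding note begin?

1. 0.0ms @ 0 + 158.73ms (1/3)
2. 158.73ms @ 1/3 + 317.46ms (2/3)
3. 476.19ms @ 1 + 119.048ms (1/4)
4. 595.238ms @ 5/4 + 119.048ms (1/4)
5. 714.286ms @ 3/2 + 238.095ms (1/2)
6. 952.381ms @ 2 + 357.143ms (3/4)
7. 1309.524ms @ 11/4 + 119.048ms (1/4)
8. 1428.571ms @ 3 + 476.19ms (1)

note 4 onset = 5/4b = 595.238ms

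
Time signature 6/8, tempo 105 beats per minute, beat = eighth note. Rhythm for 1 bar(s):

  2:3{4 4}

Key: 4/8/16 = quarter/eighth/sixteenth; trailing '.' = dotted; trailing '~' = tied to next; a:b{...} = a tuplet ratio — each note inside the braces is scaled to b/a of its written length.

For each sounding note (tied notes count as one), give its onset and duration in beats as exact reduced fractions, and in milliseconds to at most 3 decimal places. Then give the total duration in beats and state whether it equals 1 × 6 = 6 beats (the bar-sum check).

1) 0.0ms=0b +1714.286ms=3b
2) 1714.286ms=3b +1714.286ms=3b
Σ=6b of 6 (105bpm 6/8) — PASS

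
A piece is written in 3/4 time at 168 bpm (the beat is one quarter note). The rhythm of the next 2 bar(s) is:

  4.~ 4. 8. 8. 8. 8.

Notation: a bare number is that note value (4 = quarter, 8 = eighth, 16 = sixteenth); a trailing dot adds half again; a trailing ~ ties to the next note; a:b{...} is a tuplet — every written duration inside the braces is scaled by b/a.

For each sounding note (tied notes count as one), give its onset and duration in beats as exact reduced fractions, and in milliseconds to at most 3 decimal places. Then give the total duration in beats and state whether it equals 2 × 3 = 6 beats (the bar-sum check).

1) 0.0ms=0b +1071.429ms=3b
2) 1071.429ms=3b +267.857ms=3/4b
3) 1339.286ms=15/4b +267.857ms=3/4b
4) 1607.143ms=9/2b +267.857ms=3/4b
5) 1875.0ms=21/4b +267.857ms=3/4b
Σ=6b of 6 (168bpm 3/4) — PASS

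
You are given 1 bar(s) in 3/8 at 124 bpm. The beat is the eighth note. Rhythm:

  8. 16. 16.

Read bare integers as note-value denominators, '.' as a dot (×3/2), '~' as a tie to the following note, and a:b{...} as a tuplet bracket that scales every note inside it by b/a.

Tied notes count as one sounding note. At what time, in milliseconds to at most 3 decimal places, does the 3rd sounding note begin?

note 3 onset = 9/4b = 1088.71ms

1. 0.0ms @ 0 + 725.806ms (3/2)
2. 725.806ms @ 3/2 + 362.903ms (3/4)
3. 1088.71ms @ 9/4 + 362.903ms (3/4)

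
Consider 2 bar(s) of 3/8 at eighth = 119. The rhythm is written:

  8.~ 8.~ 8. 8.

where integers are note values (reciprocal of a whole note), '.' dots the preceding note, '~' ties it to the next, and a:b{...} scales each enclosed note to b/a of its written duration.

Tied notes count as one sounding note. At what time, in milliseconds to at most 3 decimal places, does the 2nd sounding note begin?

1. 0.0ms @ 0 + 2268.908ms (9/2)
2. 2268.908ms @ 9/2 + 756.303ms (3/2)

note 2 onset = 9/2b = 2268.908ms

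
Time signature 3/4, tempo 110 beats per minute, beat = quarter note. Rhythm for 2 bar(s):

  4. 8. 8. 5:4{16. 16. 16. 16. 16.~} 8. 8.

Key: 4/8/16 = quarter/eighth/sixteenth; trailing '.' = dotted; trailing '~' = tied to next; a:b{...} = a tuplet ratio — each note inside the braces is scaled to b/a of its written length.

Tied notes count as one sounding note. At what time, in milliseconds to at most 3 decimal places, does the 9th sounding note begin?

note 9 onset = 21/4b = 2863.636ms

1. 0.0ms @ 0 + 818.182ms (3/2)
2. 818.182ms @ 3/2 + 409.091ms (3/4)
3. 1227.273ms @ 9/4 + 409.091ms (3/4)
4. 1636.364ms @ 3 + 163.636ms (3/10)
5. 1800.0ms @ 33/10 + 163.636ms (3/10)
6. 1963.636ms @ 18/5 + 163.636ms (3/10)
7. 2127.273ms @ 39/10 + 163.636ms (3/10)
8. 2290.909ms @ 21/5 + 572.727ms (21/20)
9. 2863.636ms @ 21/4 + 409.091ms (3/4)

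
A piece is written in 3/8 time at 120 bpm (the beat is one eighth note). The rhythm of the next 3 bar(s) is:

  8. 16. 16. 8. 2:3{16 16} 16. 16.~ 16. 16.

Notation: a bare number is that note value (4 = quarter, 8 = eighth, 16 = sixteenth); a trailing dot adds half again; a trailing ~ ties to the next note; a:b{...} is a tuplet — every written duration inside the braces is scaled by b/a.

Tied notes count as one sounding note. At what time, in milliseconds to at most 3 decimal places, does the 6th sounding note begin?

note 6 onset = 21/4b = 2625.0ms

1. 0.0ms @ 0 + 750.0ms (3/2)
2. 750.0ms @ 3/2 + 375.0ms (3/4)
3. 1125.0ms @ 9/4 + 375.0ms (3/4)
4. 1500.0ms @ 3 + 750.0ms (3/2)
5. 2250.0ms @ 9/2 + 375.0ms (3/4)
6. 2625.0ms @ 21/4 + 375.0ms (3/4)
7. 3000.0ms @ 6 + 375.0ms (3/4)
8. 3375.0ms @ 27/4 + 750.0ms (3/2)
9. 4125.0ms @ 33/4 + 375.0ms (3/4)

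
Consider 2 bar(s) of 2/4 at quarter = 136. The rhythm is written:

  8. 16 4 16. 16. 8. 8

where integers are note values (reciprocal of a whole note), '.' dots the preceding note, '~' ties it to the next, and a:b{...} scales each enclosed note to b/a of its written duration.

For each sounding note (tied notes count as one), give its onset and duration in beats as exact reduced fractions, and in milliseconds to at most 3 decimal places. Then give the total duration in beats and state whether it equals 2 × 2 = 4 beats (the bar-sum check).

1) 0.0ms=0b +330.882ms=3/4b
2) 330.882ms=3/4b +110.294ms=1/4b
3) 441.176ms=1b +441.176ms=1b
4) 882.353ms=2b +165.441ms=3/8b
5) 1047.794ms=19/8b +165.441ms=3/8b
6) 1213.235ms=11/4b +330.882ms=3/4b
7) 1544.118ms=7/2b +220.588ms=1/2b
Σ=4b of 4 (136bpm 2/4) — PASS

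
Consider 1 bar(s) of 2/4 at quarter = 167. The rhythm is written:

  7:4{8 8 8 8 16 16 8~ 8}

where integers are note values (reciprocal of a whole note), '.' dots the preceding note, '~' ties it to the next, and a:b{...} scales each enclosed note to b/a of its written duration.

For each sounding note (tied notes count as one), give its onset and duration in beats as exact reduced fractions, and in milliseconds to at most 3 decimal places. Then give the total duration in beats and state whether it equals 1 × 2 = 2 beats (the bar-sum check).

1) 0.0ms=0b +102.652ms=2/7b
2) 102.652ms=2/7b +102.652ms=2/7b
3) 205.304ms=4/7b +102.652ms=2/7b
4) 307.956ms=6/7b +102.652ms=2/7b
5) 410.607ms=8/7b +51.326ms=1/7b
6) 461.933ms=9/7b +51.326ms=1/7b
7) 513.259ms=10/7b +205.304ms=4/7b
Σ=2b of 2 (167bpm 2/4) — PASS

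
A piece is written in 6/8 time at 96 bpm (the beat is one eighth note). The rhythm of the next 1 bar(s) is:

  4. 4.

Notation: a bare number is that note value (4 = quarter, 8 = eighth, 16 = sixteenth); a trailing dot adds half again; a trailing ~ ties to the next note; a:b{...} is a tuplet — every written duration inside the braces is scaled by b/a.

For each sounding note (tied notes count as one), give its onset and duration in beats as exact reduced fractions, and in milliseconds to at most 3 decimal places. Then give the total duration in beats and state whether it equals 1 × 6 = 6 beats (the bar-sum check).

1) 0.0ms=0b +1875.0ms=3b
2) 1875.0ms=3b +1875.0ms=3b
Σ=6b of 6 (96bpm 6/8) — PASS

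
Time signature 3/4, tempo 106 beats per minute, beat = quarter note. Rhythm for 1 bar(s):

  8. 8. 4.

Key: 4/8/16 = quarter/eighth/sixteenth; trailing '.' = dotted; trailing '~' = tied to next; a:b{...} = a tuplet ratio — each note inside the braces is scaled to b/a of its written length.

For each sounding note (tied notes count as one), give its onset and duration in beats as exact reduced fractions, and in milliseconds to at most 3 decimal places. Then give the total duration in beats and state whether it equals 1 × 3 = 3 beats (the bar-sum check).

1) 0.0ms=0b +424.528ms=3/4b
2) 424.528ms=3/4b +424.528ms=3/4b
3) 849.057ms=3/2b +849.057ms=3/2b
Σ=3b of 3 (106bpm 3/4) — PASS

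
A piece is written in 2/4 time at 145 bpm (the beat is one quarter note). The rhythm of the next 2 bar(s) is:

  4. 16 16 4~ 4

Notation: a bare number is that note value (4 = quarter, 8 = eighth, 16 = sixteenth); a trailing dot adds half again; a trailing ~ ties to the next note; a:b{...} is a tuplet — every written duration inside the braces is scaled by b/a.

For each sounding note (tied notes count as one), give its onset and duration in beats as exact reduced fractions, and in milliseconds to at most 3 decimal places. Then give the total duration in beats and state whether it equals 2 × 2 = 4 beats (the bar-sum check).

1) 0.0ms=0b +620.69ms=3/2b
2) 620.69ms=3/2b +103.448ms=1/4b
3) 724.138ms=7/4b +103.448ms=1/4b
4) 827.586ms=2b +827.586ms=2b
Σ=4b of 4 (145bpm 2/4) — PASS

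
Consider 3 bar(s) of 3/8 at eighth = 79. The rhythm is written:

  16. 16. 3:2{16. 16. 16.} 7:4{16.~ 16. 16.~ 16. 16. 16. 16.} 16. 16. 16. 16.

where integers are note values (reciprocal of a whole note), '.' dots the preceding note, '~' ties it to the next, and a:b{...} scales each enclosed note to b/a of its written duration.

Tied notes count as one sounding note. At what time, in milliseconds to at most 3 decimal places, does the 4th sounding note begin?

1. 0.0ms @ 0 + 569.62ms (3/4)
2. 569.62ms @ 3/4 + 569.62ms (3/4)
3. 1139.241ms @ 3/2 + 379.747ms (1/2)
4. 1518.987ms @ 2 + 379.747ms (1/2)
5. 1898.734ms @ 5/2 + 379.747ms (1/2)
6. 2278.481ms @ 3 + 650.995ms (6/7)
7. 2929.476ms @ 27/7 + 650.995ms (6/7)
8. 3580.47ms @ 33/7 + 325.497ms (3/7)
9. 3905.967ms @ 36/7 + 325.497ms (3/7)
10. 4231.465ms @ 39/7 + 325.497ms (3/7)
11. 4556.962ms @ 6 + 569.62ms (3/4)
12. 5126.582ms @ 27/4 + 569.62ms (3/4)
13. 5696.203ms @ 15/2 + 569.62ms (3/4)
14. 6265.823ms @ 33/4 + 569.62ms (3/4)

note 4 onset = 2b = 1518.987ms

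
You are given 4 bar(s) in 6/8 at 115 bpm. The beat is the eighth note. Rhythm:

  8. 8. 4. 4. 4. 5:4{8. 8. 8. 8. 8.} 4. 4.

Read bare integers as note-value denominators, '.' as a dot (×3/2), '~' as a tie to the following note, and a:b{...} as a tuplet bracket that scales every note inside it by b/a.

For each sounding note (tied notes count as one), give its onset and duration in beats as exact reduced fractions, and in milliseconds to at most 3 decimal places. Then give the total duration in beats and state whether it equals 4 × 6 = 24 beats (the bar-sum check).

1) 0.0ms=0b +782.609ms=3/2b
2) 782.609ms=3/2b +782.609ms=3/2b
3) 1565.217ms=3b +1565.217ms=3b
4) 3130.435ms=6b +1565.217ms=3b
5) 4695.652ms=9b +1565.217ms=3b
6) 6260.87ms=12b +626.087ms=6/5b
7) 6886.957ms=66/5b +626.087ms=6/5b
8) 7513.043ms=72/5b +626.087ms=6/5b
9) 8139.13ms=78/5b +626.087ms=6/5b
10) 8765.217ms=84/5b +626.087ms=6/5b
11) 9391.304ms=18b +1565.217ms=3b
12) 10956.522ms=21b +1565.217ms=3b
Σ=24b of 24 (115bpm 6/8) — PASS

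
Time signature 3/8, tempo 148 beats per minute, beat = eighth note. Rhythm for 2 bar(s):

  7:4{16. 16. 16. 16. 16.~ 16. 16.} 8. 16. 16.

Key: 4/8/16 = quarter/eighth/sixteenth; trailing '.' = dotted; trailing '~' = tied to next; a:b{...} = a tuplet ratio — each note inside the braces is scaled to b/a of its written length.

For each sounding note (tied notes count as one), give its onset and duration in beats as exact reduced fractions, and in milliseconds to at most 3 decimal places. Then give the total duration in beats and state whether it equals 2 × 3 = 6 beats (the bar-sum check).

1) 0.0ms=0b +173.745ms=3/7b
2) 173.745ms=3/7b +173.745ms=3/7b
3) 347.49ms=6/7b +173.745ms=3/7b
4) 521.236ms=9/7b +173.745ms=3/7b
5) 694.981ms=12/7b +347.49ms=6/7b
6) 1042.471ms=18/7b +173.745ms=3/7b
7) 1216.216ms=3b +608.108ms=3/2b
8) 1824.324ms=9/2b +304.054ms=3/4b
9) 2128.378ms=21/4b +304.054ms=3/4b
Σ=6b of 6 (148bpm 3/8) — PASS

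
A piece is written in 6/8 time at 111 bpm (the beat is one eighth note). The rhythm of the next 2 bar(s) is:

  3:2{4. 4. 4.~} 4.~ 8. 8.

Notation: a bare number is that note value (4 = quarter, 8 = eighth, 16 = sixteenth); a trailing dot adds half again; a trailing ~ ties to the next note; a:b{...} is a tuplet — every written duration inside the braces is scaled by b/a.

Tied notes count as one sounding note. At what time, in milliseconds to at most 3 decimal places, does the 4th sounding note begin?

note 4 onset = 21/2b = 5675.676ms

1. 0.0ms @ 0 + 1081.081ms (2)
2. 1081.081ms @ 2 + 1081.081ms (2)
3. 2162.162ms @ 4 + 3513.514ms (13/2)
4. 5675.676ms @ 21/2 + 810.811ms (3/2)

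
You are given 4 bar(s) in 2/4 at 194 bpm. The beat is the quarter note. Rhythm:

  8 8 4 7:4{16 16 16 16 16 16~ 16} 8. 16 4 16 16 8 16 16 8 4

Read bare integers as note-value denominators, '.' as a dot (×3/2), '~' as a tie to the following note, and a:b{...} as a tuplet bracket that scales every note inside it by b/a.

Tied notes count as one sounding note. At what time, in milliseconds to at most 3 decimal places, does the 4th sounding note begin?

1. 0.0ms @ 0 + 154.639ms (1/2)
2. 154.639ms @ 1/2 + 154.639ms (1/2)
3. 309.278ms @ 1 + 309.278ms (1)
4. 618.557ms @ 2 + 44.183ms (1/7)
5. 662.739ms @ 15/7 + 44.183ms (1/7)
6. 706.922ms @ 16/7 + 44.183ms (1/7)
7. 751.105ms @ 17/7 + 44.183ms (1/7)
8. 795.287ms @ 18/7 + 44.183ms (1/7)
9. 839.47ms @ 19/7 + 88.365ms (2/7)
10. 927.835ms @ 3 + 231.959ms (3/4)
11. 1159.794ms @ 15/4 + 77.32ms (1/4)
12. 1237.113ms @ 4 + 309.278ms (1)
13. 1546.392ms @ 5 + 77.32ms (1/4)
14. 1623.711ms @ 21/4 + 77.32ms (1/4)
15. 1701.031ms @ 11/2 + 154.639ms (1/2)
16. 1855.67ms @ 6 + 77.32ms (1/4)
17. 1932.99ms @ 25/4 + 77.32ms (1/4)
18. 2010.309ms @ 13/2 + 154.639ms (1/2)
19. 2164.948ms @ 7 + 309.278ms (1)

note 4 onset = 2b = 618.557ms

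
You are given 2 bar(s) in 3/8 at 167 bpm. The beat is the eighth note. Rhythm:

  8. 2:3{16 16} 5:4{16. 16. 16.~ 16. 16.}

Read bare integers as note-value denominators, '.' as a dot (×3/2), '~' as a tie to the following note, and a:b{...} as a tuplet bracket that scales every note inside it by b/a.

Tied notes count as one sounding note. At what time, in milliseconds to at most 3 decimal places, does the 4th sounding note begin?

1. 0.0ms @ 0 + 538.922ms (3/2)
2. 538.922ms @ 3/2 + 269.461ms (3/4)
3. 808.383ms @ 9/4 + 269.461ms (3/4)
4. 1077.844ms @ 3 + 215.569ms (3/5)
5. 1293.413ms @ 18/5 + 215.569ms (3/5)
6. 1508.982ms @ 21/5 + 431.138ms (6/5)
7. 1940.12ms @ 27/5 + 215.569ms (3/5)

note 4 onset = 3b = 1077.844ms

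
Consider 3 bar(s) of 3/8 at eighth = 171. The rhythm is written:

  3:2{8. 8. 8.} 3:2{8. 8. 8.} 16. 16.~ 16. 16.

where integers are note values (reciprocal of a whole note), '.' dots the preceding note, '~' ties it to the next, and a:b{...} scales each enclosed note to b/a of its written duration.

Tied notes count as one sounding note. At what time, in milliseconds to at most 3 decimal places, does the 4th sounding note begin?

1. 0.0ms @ 0 + 350.877ms (1)
2. 350.877ms @ 1 + 350.877ms (1)
3. 701.754ms @ 2 + 350.877ms (1)
4. 1052.632ms @ 3 + 350.877ms (1)
5. 1403.509ms @ 4 + 350.877ms (1)
6. 1754.386ms @ 5 + 350.877ms (1)
7. 2105.263ms @ 6 + 263.158ms (3/4)
8. 2368.421ms @ 27/4 + 526.316ms (3/2)
9. 2894.737ms @ 33/4 + 263.158ms (3/4)

note 4 onset = 3b = 1052.632ms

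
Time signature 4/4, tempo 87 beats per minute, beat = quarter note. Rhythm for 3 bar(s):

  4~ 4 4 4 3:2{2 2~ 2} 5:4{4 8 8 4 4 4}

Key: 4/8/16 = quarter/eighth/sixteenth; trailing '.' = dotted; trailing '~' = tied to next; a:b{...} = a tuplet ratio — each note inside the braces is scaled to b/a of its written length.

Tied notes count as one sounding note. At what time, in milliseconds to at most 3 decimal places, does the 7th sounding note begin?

1. 0.0ms @ 0 + 1379.31ms (2)
2. 1379.31ms @ 2 + 689.655ms (1)
3. 2068.966ms @ 3 + 689.655ms (1)
4. 2758.621ms @ 4 + 919.54ms (4/3)
5. 3678.161ms @ 16/3 + 1839.08ms (8/3)
6. 5517.241ms @ 8 + 551.724ms (4/5)
7. 6068.966ms @ 44/5 + 275.862ms (2/5)
8. 6344.828ms @ 46/5 + 275.862ms (2/5)
9. 6620.69ms @ 48/5 + 551.724ms (4/5)
10. 7172.414ms @ 52/5 + 551.724ms (4/5)
11. 7724.138ms @ 56/5 + 551.724ms (4/5)

note 7 onset = 44/5b = 6068.966ms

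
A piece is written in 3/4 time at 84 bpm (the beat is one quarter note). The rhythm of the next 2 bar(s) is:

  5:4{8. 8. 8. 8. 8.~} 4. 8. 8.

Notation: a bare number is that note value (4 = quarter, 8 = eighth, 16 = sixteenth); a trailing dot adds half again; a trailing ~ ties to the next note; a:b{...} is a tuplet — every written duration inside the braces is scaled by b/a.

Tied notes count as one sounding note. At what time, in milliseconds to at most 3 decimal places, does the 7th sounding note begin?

note 7 onset = 21/4b = 3750.0ms

1. 0.0ms @ 0 + 428.571ms (3/5)
2. 428.571ms @ 3/5 + 428.571ms (3/5)
3. 857.143ms @ 6/5 + 428.571ms (3/5)
4. 1285.714ms @ 9/5 + 428.571ms (3/5)
5. 1714.286ms @ 12/5 + 1500.0ms (21/10)
6. 3214.286ms @ 9/2 + 535.714ms (3/4)
7. 3750.0ms @ 21/4 + 535.714ms (3/4)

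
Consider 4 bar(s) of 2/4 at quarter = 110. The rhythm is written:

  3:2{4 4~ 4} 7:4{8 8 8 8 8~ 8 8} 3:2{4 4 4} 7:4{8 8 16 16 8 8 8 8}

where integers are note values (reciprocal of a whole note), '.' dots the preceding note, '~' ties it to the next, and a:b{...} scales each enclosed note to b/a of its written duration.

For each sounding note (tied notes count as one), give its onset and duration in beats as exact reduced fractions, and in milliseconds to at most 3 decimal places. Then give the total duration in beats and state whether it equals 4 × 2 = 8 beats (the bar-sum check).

1) 0.0ms=0b +363.636ms=2/3b
2) 363.636ms=2/3b +727.273ms=4/3b
3) 1090.909ms=2b +155.844ms=2/7b
4) 1246.753ms=16/7b +155.844ms=2/7b
5) 1402.597ms=18/7b +155.844ms=2/7b
6) 1558.442ms=20/7b +155.844ms=2/7b
7) 1714.286ms=22/7b +311.688ms=4/7b
8) 2025.974ms=26/7b +155.844ms=2/7b
9) 2181.818ms=4b +363.636ms=2/3b
10) 2545.455ms=14/3b +363.636ms=2/3b
11) 2909.091ms=16/3b +363.636ms=2/3b
12) 3272.727ms=6b +155.844ms=2/7b
13) 3428.571ms=44/7b +155.844ms=2/7b
14) 3584.416ms=46/7b +77.922ms=1/7b
15) 3662.338ms=47/7b +77.922ms=1/7b
16) 3740.26ms=48/7b +155.844ms=2/7b
17) 3896.104ms=50/7b +155.844ms=2/7b
18) 4051.948ms=52/7b +155.844ms=2/7b
19) 4207.792ms=54/7b +155.844ms=2/7b
Σ=8b of 8 (110bpm 2/4) — PASS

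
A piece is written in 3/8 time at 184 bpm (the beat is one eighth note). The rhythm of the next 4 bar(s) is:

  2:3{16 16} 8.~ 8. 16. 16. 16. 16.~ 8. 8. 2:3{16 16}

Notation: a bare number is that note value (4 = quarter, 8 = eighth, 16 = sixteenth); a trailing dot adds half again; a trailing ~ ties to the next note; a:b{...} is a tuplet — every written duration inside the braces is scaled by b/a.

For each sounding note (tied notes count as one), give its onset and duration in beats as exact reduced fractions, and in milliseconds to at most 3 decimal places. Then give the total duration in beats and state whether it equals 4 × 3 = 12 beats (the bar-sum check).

1) 0.0ms=0b +244.565ms=3/4b
2) 244.565ms=3/4b +244.565ms=3/4b
3) 489.13ms=3/2b +978.261ms=3b
4) 1467.391ms=9/2b +244.565ms=3/4b
5) 1711.957ms=21/4b +244.565ms=3/4b
6) 1956.522ms=6b +244.565ms=3/4b
7) 2201.087ms=27/4b +733.696ms=9/4b
8) 2934.783ms=9b +489.13ms=3/2b
9) 3423.913ms=21/2b +244.565ms=3/4b
10) 3668.478ms=45/4b +244.565ms=3/4b
Σ=12b of 12 (184bpm 3/8) — PASS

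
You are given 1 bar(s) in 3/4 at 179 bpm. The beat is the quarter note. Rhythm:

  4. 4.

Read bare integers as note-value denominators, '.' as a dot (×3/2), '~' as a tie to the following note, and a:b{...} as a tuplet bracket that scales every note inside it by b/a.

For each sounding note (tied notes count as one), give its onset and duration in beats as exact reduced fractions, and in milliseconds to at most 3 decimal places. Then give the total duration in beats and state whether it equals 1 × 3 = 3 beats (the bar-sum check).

1) 0.0ms=0b +502.793ms=3/2b
2) 502.793ms=3/2b +502.793ms=3/2b
Σ=3b of 3 (179bpm 3/4) — PASS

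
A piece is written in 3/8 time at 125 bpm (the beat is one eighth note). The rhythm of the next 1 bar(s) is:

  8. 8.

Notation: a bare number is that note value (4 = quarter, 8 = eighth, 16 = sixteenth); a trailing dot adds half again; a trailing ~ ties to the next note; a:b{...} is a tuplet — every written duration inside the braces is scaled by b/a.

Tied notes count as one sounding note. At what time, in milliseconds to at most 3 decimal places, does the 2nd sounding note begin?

1. 0.0ms @ 0 + 720.0ms (3/2)
2. 720.0ms @ 3/2 + 720.0ms (3/2)

note 2 onset = 3/2b = 720.0ms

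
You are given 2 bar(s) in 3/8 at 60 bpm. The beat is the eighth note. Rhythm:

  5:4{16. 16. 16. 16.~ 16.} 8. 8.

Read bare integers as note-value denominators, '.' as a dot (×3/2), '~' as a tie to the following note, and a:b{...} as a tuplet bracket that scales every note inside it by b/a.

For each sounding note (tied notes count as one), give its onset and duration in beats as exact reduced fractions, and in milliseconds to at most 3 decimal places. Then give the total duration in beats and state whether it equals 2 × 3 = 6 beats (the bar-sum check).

1) 0.0ms=0b +600.0ms=3/5b
2) 600.0ms=3/5b +600.0ms=3/5b
3) 1200.0ms=6/5b +600.0ms=3/5b
4) 1800.0ms=9/5b +1200.0ms=6/5b
5) 3000.0ms=3b +1500.0ms=3/2b
6) 4500.0ms=9/2b +1500.0ms=3/2b
Σ=6b of 6 (60bpm 3/8) — PASS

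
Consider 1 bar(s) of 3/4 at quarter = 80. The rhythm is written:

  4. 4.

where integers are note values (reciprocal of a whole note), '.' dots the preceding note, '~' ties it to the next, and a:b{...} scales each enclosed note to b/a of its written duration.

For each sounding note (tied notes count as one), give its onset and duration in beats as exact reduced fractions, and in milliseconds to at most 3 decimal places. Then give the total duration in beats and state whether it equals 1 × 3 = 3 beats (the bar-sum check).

1) 0.0ms=0b +1125.0ms=3/2b
2) 1125.0ms=3/2b +1125.0ms=3/2b
Σ=3b of 3 (80bpm 3/4) — PASS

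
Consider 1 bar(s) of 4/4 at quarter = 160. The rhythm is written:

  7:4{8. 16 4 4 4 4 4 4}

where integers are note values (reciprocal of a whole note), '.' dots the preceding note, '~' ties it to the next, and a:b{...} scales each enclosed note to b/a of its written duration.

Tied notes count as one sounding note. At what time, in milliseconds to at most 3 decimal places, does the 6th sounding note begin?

note 6 onset = 16/7b = 857.143ms

1. 0.0ms @ 0 + 160.714ms (3/7)
2. 160.714ms @ 3/7 + 53.571ms (1/7)
3. 214.286ms @ 4/7 + 214.286ms (4/7)
4. 428.571ms @ 8/7 + 214.286ms (4/7)
5. 642.857ms @ 12/7 + 214.286ms (4/7)
6. 857.143ms @ 16/7 + 214.286ms (4/7)
7. 1071.429ms @ 20/7 + 214.286ms (4/7)
8. 1285.714ms @ 24/7 + 214.286ms (4/7)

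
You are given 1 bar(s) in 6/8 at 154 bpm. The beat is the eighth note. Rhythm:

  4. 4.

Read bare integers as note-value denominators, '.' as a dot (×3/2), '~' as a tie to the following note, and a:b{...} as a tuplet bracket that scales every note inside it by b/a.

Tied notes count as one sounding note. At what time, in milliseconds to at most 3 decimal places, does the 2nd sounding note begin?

1. 0.0ms @ 0 + 1168.831ms (3)
2. 1168.831ms @ 3 + 1168.831ms (3)

note 2 onset = 3b = 1168.831ms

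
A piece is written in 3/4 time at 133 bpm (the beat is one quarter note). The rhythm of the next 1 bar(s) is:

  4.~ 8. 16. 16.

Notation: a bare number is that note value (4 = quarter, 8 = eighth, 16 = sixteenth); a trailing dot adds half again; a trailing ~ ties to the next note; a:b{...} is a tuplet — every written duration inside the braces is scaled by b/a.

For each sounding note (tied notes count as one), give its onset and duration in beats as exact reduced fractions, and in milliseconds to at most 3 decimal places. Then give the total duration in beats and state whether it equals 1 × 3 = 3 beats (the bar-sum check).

1) 0.0ms=0b +1015.038ms=9/4b
2) 1015.038ms=9/4b +169.173ms=3/8b
3) 1184.211ms=21/8b +169.173ms=3/8b
Σ=3b of 3 (133bpm 3/4) — PASS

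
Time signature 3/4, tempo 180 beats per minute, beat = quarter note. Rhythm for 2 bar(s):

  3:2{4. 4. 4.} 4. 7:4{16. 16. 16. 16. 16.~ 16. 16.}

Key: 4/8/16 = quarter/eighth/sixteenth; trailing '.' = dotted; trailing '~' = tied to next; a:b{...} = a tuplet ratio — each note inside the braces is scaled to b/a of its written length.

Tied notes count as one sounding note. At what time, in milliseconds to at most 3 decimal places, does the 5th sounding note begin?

1. 0.0ms @ 0 + 333.333ms (1)
2. 333.333ms @ 1 + 333.333ms (1)
3. 666.667ms @ 2 + 333.333ms (1)
4. 1000.0ms @ 3 + 500.0ms (3/2)
5. 1500.0ms @ 9/2 + 71.429ms (3/14)
6. 1571.429ms @ 33/7 + 71.429ms (3/14)
7. 1642.857ms @ 69/14 + 71.429ms (3/14)
8. 1714.286ms @ 36/7 + 71.429ms (3/14)
9. 1785.714ms @ 75/14 + 142.857ms (3/7)
10. 1928.571ms @ 81/14 + 71.429ms (3/14)

note 5 onset = 9/2b = 1500.0ms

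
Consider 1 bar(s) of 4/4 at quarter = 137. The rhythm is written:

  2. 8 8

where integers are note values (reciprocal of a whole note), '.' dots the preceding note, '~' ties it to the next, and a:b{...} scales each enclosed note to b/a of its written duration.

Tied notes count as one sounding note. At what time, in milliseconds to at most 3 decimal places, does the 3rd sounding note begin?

1. 0.0ms @ 0 + 1313.869ms (3)
2. 1313.869ms @ 3 + 218.978ms (1/2)
3. 1532.847ms @ 7/2 + 218.978ms (1/2)

note 3 onset = 7/2b = 1532.847ms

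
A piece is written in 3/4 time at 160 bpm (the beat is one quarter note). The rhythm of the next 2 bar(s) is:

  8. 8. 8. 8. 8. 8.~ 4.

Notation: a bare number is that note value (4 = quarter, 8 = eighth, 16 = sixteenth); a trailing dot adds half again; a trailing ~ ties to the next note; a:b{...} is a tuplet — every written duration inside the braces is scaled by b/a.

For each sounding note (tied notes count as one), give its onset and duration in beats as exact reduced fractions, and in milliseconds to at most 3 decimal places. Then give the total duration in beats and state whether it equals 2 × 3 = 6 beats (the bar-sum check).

1) 0.0ms=0b +281.25ms=3/4b
2) 281.25ms=3/4b +281.25ms=3/4b
3) 562.5ms=3/2b +281.25ms=3/4b
4) 843.75ms=9/4b +281.25ms=3/4b
5) 1125.0ms=3b +281.25ms=3/4b
6) 1406.25ms=15/4b +843.75ms=9/4b
Σ=6b of 6 (160bpm 3/4) — PASS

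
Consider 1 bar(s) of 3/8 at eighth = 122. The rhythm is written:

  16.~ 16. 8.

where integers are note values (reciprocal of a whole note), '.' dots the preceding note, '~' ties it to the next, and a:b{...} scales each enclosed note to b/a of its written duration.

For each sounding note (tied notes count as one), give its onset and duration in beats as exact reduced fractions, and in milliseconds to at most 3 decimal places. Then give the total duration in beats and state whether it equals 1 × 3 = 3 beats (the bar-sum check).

1) 0.0ms=0b +737.705ms=3/2b
2) 737.705ms=3/2b +737.705ms=3/2b
Σ=3b of 3 (122bpm 3/8) — PASS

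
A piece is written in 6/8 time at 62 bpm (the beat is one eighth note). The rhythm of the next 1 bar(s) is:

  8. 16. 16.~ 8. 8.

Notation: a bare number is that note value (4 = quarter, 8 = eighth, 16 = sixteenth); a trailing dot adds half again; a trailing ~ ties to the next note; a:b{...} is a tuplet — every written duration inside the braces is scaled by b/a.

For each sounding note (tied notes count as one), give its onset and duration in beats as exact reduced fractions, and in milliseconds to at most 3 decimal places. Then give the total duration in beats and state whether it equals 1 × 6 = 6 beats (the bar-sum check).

1) 0.0ms=0b +1451.613ms=3/2b
2) 1451.613ms=3/2b +725.806ms=3/4b
3) 2177.419ms=9/4b +2177.419ms=9/4b
4) 4354.839ms=9/2b +1451.613ms=3/2b
Σ=6b of 6 (62bpm 6/8) — PASS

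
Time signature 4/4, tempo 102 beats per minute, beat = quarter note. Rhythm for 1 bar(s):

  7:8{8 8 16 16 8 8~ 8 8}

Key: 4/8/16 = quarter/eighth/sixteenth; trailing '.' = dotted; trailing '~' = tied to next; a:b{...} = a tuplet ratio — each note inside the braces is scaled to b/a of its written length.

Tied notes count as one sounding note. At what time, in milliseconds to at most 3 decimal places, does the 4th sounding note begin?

note 4 onset = 10/7b = 840.336ms

1. 0.0ms @ 0 + 336.134ms (4/7)
2. 336.134ms @ 4/7 + 336.134ms (4/7)
3. 672.269ms @ 8/7 + 168.067ms (2/7)
4. 840.336ms @ 10/7 + 168.067ms (2/7)
5. 1008.403ms @ 12/7 + 336.134ms (4/7)
6. 1344.538ms @ 16/7 + 672.269ms (8/7)
7. 2016.807ms @ 24/7 + 336.134ms (4/7)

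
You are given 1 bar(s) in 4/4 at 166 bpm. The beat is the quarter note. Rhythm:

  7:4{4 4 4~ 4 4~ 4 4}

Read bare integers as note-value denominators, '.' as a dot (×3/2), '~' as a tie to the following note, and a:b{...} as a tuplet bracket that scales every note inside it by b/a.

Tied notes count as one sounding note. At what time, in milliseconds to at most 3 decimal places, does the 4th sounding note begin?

1. 0.0ms @ 0 + 206.54ms (4/7)
2. 206.54ms @ 4/7 + 206.54ms (4/7)
3. 413.081ms @ 8/7 + 413.081ms (8/7)
4. 826.162ms @ 16/7 + 413.081ms (8/7)
5. 1239.243ms @ 24/7 + 206.54ms (4/7)

note 4 onset = 16/7b = 826.162ms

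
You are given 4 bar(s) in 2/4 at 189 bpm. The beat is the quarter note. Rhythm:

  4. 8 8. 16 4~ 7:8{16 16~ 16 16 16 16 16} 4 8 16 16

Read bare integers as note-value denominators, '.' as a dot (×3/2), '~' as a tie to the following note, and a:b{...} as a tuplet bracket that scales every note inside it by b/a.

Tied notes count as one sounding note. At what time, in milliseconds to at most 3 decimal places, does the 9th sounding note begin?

note 9 onset = 38/7b = 1723.356ms

1. 0.0ms @ 0 + 476.19ms (3/2)
2. 476.19ms @ 3/2 + 158.73ms (1/2)
3. 634.921ms @ 2 + 238.095ms (3/4)
4. 873.016ms @ 11/4 + 79.365ms (1/4)
5. 952.381ms @ 3 + 408.163ms (9/7)
6. 1360.544ms @ 30/7 + 181.406ms (4/7)
7. 1541.95ms @ 34/7 + 90.703ms (2/7)
8. 1632.653ms @ 36/7 + 90.703ms (2/7)
9. 1723.356ms @ 38/7 + 90.703ms (2/7)
10. 1814.059ms @ 40/7 + 90.703ms (2/7)
11. 1904.762ms @ 6 + 317.46ms (1)
12. 2222.222ms @ 7 + 158.73ms (1/2)
13. 2380.952ms @ 15/2 + 79.365ms (1/4)
14. 2460.317ms @ 31/4 + 79.365ms (1/4)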